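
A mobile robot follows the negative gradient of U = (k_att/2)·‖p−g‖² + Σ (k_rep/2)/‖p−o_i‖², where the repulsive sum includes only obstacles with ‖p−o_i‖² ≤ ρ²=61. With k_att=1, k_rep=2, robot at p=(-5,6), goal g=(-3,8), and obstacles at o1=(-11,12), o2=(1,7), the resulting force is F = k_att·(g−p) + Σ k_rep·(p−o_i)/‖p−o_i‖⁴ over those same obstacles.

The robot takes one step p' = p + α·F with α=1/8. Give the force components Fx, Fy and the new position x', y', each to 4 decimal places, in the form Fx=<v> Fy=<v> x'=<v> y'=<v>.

F_att = 1·(g−p) = 1·(2,2) = (2.0000,2.0000)
o1: d²=72 > ρ²=61 → inactive
o2: d²=37 ≤ ρ²=61; F_rep = 2·(-6,-1)/37² = (-0.0088,-0.0015)
F = F_att + ΣF_rep = (1.9912,1.9985)
p' = p + 1/8·F = (-4.7511,6.2498)

Fx=1.9912 Fy=1.9985 x'=-4.7511 y'=6.2498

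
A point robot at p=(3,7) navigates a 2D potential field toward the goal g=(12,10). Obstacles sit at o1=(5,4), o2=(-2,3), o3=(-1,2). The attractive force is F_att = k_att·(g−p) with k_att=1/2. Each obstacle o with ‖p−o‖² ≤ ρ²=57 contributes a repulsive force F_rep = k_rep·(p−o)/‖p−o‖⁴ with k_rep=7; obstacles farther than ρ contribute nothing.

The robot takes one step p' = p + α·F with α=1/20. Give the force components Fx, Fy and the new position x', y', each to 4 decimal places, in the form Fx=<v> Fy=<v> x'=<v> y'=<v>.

F_att = 1/2·(g−p) = 1/2·(9,3) = (4.5000,1.5000)
o1: d²=13 ≤ ρ²=57; F_rep = 7·(-2,3)/13² = (-0.0828,0.1243)
o2: d²=41 ≤ ρ²=57; F_rep = 7·(5,4)/41² = (0.0208,0.0167)
o3: d²=41 ≤ ρ²=57; F_rep = 7·(4,5)/41² = (0.0167,0.0208)
F = F_att + ΣF_rep = (4.4546,1.6617)
p' = p + 1/20·F = (3.2227,7.0831)

Fx=4.4546 Fy=1.6617 x'=3.2227 y'=7.0831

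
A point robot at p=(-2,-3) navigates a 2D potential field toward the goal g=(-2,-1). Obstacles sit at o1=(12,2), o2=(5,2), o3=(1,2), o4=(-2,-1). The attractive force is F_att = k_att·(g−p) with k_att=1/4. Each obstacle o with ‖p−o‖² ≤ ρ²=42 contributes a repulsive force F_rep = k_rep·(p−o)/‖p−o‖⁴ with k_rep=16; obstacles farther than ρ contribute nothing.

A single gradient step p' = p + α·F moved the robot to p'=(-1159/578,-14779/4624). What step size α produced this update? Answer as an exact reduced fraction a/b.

α = 1/8

F_att = 1/4·(g−p) = 1/4·(0,2) = (0.0000,0.5000)
o1: d²=221 > ρ²=42 → inactive
o2: d²=74 > ρ²=42 → inactive
o3: d²=34 ≤ ρ²=42; F_rep = 16·(-3,-5)/34² = (-0.0415,-0.0692)
o4: d²=4 ≤ ρ²=42; F_rep = 16·(0,-2)/4² = (0.0000,-2.0000)
F = F_att + ΣF_rep = (-0.0415,-1.5692)
Δp = p'−p = (-0.0052,-0.1962); α = Δx/Fx = (-3/578) / (-12/289) = 1/8
check: Δy/Fy = (-907/4624) / (-907/578) = 1/8 ✓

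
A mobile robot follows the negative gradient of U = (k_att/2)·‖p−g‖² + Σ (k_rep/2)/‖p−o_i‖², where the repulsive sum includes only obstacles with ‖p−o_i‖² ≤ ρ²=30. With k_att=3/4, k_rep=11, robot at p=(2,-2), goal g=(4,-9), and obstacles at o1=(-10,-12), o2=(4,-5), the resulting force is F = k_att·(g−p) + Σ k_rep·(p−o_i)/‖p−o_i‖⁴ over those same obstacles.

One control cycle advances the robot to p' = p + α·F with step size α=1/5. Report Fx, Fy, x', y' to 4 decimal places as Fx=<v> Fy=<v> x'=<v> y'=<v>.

F_att = 3/4·(g−p) = 3/4·(2,-7) = (1.5000,-5.2500)
o1: d²=244 > ρ²=30 → inactive
o2: d²=13 ≤ ρ²=30; F_rep = 11·(-2,3)/13² = (-0.1302,0.1953)
F = F_att + ΣF_rep = (1.3698,-5.0547)
p' = p + 1/5·F = (2.2740,-3.0109)

Fx=1.3698 Fy=-5.0547 x'=2.2740 y'=-3.0109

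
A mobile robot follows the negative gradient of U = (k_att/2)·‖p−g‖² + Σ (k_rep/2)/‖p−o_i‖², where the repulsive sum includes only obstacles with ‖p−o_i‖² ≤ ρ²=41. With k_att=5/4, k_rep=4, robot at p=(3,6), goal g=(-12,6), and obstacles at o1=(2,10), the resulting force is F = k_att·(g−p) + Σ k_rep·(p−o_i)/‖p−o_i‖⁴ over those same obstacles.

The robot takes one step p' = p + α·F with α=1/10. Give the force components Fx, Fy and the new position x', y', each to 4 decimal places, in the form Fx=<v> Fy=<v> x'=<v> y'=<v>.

F_att = 5/4·(g−p) = 5/4·(-15,0) = (-18.7500,0.0000)
o1: d²=17 ≤ ρ²=41; F_rep = 4·(1,-4)/17² = (0.0138,-0.0554)
F = F_att + ΣF_rep = (-18.7362,-0.0554)
p' = p + 1/10·F = (1.1264,5.9945)

Fx=-18.7362 Fy=-0.0554 x'=1.1264 y'=5.9945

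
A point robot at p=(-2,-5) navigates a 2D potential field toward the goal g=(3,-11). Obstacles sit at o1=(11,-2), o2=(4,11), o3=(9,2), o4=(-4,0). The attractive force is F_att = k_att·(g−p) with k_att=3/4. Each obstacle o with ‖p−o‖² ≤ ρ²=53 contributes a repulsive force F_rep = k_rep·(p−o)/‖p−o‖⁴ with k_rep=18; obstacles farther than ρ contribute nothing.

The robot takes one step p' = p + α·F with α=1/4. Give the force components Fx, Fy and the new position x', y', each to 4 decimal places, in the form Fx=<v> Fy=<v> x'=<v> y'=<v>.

F_att = 3/4·(g−p) = 3/4·(5,-6) = (3.7500,-4.5000)
o1: d²=178 > ρ²=53 → inactive
o2: d²=292 > ρ²=53 → inactive
o3: d²=170 > ρ²=53 → inactive
o4: d²=29 ≤ ρ²=53; F_rep = 18·(2,-5)/29² = (0.0428,-0.1070)
F = F_att + ΣF_rep = (3.7928,-4.6070)
p' = p + 1/4·F = (-1.0518,-6.1518)

Fx=3.7928 Fy=-4.6070 x'=-1.0518 y'=-6.1518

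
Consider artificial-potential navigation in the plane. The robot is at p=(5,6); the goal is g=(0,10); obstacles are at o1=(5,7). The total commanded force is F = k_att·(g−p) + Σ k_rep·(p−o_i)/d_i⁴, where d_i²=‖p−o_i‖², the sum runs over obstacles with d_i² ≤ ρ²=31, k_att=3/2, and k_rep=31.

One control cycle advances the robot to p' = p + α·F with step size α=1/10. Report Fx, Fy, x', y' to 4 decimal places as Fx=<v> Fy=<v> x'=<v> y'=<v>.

F_att = 3/2·(g−p) = 3/2·(-5,4) = (-7.5000,6.0000)
o1: d²=1 ≤ ρ²=31; F_rep = 31·(0,-1)/1² = (0.0000,-31.0000)
F = F_att + ΣF_rep = (-7.5000,-25.0000)
p' = p + 1/10·F = (4.2500,3.5000)

Fx=-7.5000 Fy=-25.0000 x'=4.2500 y'=3.5000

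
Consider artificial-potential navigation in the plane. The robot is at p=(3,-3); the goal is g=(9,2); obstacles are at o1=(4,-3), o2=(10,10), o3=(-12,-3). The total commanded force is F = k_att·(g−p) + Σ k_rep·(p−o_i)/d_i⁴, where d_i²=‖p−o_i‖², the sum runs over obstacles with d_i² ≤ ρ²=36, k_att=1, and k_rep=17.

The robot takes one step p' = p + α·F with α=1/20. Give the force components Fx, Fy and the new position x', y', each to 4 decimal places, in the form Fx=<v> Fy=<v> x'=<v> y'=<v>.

F_att = 1·(g−p) = 1·(6,5) = (6.0000,5.0000)
o1: d²=1 ≤ ρ²=36; F_rep = 17·(-1,0)/1² = (-17.0000,0.0000)
o2: d²=218 > ρ²=36 → inactive
o3: d²=225 > ρ²=36 → inactive
F = F_att + ΣF_rep = (-11.0000,5.0000)
p' = p + 1/20·F = (2.4500,-2.7500)

Fx=-11.0000 Fy=5.0000 x'=2.4500 y'=-2.7500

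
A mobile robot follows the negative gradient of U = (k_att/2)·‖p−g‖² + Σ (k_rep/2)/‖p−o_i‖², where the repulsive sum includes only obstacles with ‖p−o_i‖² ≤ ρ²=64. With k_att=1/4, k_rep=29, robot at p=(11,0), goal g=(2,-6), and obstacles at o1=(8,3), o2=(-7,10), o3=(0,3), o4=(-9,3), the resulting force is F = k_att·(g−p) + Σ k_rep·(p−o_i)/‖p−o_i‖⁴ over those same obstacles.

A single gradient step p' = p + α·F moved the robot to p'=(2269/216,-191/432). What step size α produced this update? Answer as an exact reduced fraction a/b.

F_att = 1/4·(g−p) = 1/4·(-9,-6) = (-2.2500,-1.5000)
o1: d²=18 ≤ ρ²=64; F_rep = 29·(3,-3)/18² = (0.2685,-0.2685)
o2: d²=424 > ρ²=64 → inactive
o3: d²=130 > ρ²=64 → inactive
o4: d²=409 > ρ²=64 → inactive
F = F_att + ΣF_rep = (-1.9815,-1.7685)
Δp = p'−p = (-0.4954,-0.4421); α = Δx/Fx = (-107/216) / (-107/54) = 1/4
check: Δy/Fy = (-191/432) / (-191/108) = 1/4 ✓

α = 1/4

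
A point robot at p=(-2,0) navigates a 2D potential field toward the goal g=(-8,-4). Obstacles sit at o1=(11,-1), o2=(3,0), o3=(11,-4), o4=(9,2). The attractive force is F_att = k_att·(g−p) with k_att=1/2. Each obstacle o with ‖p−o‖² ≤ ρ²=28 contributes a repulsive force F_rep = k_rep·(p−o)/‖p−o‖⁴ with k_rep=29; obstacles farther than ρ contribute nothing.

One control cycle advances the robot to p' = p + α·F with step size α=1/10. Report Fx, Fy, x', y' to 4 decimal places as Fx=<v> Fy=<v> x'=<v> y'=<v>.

F_att = 1/2·(g−p) = 1/2·(-6,-4) = (-3.0000,-2.0000)
o1: d²=170 > ρ²=28 → inactive
o2: d²=25 ≤ ρ²=28; F_rep = 29·(-5,0)/25² = (-0.2320,0.0000)
o3: d²=185 > ρ²=28 → inactive
o4: d²=125 > ρ²=28 → inactive
F = F_att + ΣF_rep = (-3.2320,-2.0000)
p' = p + 1/10·F = (-2.3232,-0.2000)

Fx=-3.2320 Fy=-2.0000 x'=-2.3232 y'=-0.2000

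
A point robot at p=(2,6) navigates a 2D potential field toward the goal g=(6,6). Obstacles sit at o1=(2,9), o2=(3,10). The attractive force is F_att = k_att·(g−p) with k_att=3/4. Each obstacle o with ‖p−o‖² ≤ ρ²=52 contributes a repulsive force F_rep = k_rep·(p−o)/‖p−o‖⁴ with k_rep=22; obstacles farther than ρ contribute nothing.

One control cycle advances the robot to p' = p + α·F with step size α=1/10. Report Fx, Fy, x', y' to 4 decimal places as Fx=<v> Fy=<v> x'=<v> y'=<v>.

F_att = 3/4·(g−p) = 3/4·(4,0) = (3.0000,0.0000)
o1: d²=9 ≤ ρ²=52; F_rep = 22·(0,-3)/9² = (0.0000,-0.8148)
o2: d²=17 ≤ ρ²=52; F_rep = 22·(-1,-4)/17² = (-0.0761,-0.3045)
F = F_att + ΣF_rep = (2.9239,-1.1193)
p' = p + 1/10·F = (2.2924,5.8881)

Fx=2.9239 Fy=-1.1193 x'=2.2924 y'=5.8881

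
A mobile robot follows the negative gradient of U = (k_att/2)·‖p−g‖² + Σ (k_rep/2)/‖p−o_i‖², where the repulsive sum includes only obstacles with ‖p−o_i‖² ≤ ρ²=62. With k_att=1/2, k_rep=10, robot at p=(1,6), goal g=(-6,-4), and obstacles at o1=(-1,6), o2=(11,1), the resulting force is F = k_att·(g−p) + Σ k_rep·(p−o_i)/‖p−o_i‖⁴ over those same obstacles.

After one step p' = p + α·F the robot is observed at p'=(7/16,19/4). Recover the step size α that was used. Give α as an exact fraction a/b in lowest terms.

F_att = 1/2·(g−p) = 1/2·(-7,-10) = (-3.5000,-5.0000)
o1: d²=4 ≤ ρ²=62; F_rep = 10·(2,0)/4² = (1.2500,0.0000)
o2: d²=125 > ρ²=62 → inactive
F = F_att + ΣF_rep = (-2.2500,-5.0000)
Δp = p'−p = (-0.5625,-1.2500); α = Δx/Fx = (-9/16) / (-9/4) = 1/4
check: Δy/Fy = (-5/4) / (-5) = 1/4 ✓

α = 1/4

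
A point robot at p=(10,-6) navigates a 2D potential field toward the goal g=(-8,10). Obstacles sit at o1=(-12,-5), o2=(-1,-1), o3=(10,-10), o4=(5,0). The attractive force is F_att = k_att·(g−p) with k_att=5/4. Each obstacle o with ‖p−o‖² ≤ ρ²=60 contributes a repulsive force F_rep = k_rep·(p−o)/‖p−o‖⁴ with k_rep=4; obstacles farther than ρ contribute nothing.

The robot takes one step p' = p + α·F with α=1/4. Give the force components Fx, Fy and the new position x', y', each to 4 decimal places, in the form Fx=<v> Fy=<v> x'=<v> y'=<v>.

F_att = 5/4·(g−p) = 5/4·(-18,16) = (-22.5000,20.0000)
o1: d²=485 > ρ²=60 → inactive
o2: d²=146 > ρ²=60 → inactive
o3: d²=16 ≤ ρ²=60; F_rep = 4·(0,4)/16² = (0.0000,0.0625)
o4: d²=61 > ρ²=60 → inactive
F = F_att + ΣF_rep = (-22.5000,20.0625)
p' = p + 1/4·F = (4.3750,-0.9844)

Fx=-22.5000 Fy=20.0625 x'=4.3750 y'=-0.9844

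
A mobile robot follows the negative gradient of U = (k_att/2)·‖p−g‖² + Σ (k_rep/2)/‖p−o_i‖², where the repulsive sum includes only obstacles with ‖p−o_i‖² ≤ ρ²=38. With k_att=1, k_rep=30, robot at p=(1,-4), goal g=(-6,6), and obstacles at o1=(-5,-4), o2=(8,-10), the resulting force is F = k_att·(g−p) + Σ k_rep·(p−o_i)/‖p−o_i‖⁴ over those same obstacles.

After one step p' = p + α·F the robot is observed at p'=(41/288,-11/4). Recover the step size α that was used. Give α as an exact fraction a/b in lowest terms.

α = 1/8

F_att = 1·(g−p) = 1·(-7,10) = (-7.0000,10.0000)
o1: d²=36 ≤ ρ²=38; F_rep = 30·(6,0)/36² = (0.1389,0.0000)
o2: d²=85 > ρ²=38 → inactive
F = F_att + ΣF_rep = (-6.8611,10.0000)
Δp = p'−p = (-0.8576,1.2500); α = Δx/Fx = (-247/288) / (-247/36) = 1/8
check: Δy/Fy = (5/4) / (10) = 1/8 ✓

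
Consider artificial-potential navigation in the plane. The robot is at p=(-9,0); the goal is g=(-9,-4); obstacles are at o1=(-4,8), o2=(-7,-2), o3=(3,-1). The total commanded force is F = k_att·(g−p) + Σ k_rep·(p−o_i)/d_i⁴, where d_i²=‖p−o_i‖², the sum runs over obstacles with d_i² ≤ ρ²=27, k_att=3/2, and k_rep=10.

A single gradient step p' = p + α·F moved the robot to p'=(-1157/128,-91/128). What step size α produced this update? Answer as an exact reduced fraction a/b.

α = 1/8

F_att = 3/2·(g−p) = 3/2·(0,-4) = (0.0000,-6.0000)
o1: d²=89 > ρ²=27 → inactive
o2: d²=8 ≤ ρ²=27; F_rep = 10·(-2,2)/8² = (-0.3125,0.3125)
o3: d²=145 > ρ²=27 → inactive
F = F_att + ΣF_rep = (-0.3125,-5.6875)
Δp = p'−p = (-0.0391,-0.7109); α = Δx/Fx = (-5/128) / (-5/16) = 1/8
check: Δy/Fy = (-91/128) / (-91/16) = 1/8 ✓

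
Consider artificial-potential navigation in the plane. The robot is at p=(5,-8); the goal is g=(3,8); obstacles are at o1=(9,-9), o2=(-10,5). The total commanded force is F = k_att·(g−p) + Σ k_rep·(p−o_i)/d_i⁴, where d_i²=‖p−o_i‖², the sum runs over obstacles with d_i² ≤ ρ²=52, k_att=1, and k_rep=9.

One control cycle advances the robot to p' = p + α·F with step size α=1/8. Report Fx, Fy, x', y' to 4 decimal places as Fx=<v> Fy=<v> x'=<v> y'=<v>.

Fx=-2.1246 Fy=16.0311 x'=4.7344 y'=-5.9961

F_att = 1·(g−p) = 1·(-2,16) = (-2.0000,16.0000)
o1: d²=17 ≤ ρ²=52; F_rep = 9·(-4,1)/17² = (-0.1246,0.0311)
o2: d²=394 > ρ²=52 → inactive
F = F_att + ΣF_rep = (-2.1246,16.0311)
p' = p + 1/8·F = (4.7344,-5.9961)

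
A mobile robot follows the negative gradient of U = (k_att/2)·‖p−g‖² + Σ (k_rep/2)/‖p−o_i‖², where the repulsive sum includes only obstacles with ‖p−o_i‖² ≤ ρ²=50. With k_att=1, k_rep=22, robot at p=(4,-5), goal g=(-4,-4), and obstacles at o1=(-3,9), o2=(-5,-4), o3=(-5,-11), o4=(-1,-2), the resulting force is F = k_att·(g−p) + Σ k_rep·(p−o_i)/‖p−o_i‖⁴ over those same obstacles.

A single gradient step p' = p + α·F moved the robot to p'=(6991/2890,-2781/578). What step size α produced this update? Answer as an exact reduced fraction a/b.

F_att = 1·(g−p) = 1·(-8,1) = (-8.0000,1.0000)
o1: d²=245 > ρ²=50 → inactive
o2: d²=82 > ρ²=50 → inactive
o3: d²=117 > ρ²=50 → inactive
o4: d²=34 ≤ ρ²=50; F_rep = 22·(5,-3)/34² = (0.0952,-0.0571)
F = F_att + ΣF_rep = (-7.9048,0.9429)
Δp = p'−p = (-1.5810,0.1886); α = Δx/Fx = (-4569/2890) / (-4569/578) = 1/5
check: Δy/Fy = (109/578) / (545/578) = 1/5 ✓

α = 1/5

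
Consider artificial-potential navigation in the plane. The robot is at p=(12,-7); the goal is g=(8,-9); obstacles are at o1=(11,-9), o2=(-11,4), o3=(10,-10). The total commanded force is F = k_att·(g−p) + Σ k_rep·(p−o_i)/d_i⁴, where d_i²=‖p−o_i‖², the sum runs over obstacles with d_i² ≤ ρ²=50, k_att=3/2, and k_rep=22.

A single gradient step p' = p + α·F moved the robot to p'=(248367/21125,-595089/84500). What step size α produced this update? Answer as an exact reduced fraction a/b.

α = 1/20

F_att = 3/2·(g−p) = 3/2·(-4,-2) = (-6.0000,-3.0000)
o1: d²=5 ≤ ρ²=50; F_rep = 22·(1,2)/5² = (0.8800,1.7600)
o2: d²=650 > ρ²=50 → inactive
o3: d²=13 ≤ ρ²=50; F_rep = 22·(2,3)/13² = (0.2604,0.3905)
F = F_att + ΣF_rep = (-4.8596,-0.8495)
Δp = p'−p = (-0.2430,-0.0425); α = Δx/Fx = (-5133/21125) / (-20532/4225) = 1/20
check: Δy/Fy = (-3589/84500) / (-3589/4225) = 1/20 ✓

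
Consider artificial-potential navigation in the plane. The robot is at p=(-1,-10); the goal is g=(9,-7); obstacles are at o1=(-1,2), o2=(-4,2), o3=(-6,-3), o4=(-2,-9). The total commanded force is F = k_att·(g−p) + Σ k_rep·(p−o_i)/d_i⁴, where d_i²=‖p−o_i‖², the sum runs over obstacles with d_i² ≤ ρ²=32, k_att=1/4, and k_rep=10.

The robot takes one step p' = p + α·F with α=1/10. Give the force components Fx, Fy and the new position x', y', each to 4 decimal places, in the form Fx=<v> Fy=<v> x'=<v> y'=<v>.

F_att = 1/4·(g−p) = 1/4·(10,3) = (2.5000,0.7500)
o1: d²=144 > ρ²=32 → inactive
o2: d²=153 > ρ²=32 → inactive
o3: d²=74 > ρ²=32 → inactive
o4: d²=2 ≤ ρ²=32; F_rep = 10·(1,-1)/2² = (2.5000,-2.5000)
F = F_att + ΣF_rep = (5.0000,-1.7500)
p' = p + 1/10·F = (-0.5000,-10.1750)

Fx=5.0000 Fy=-1.7500 x'=-0.5000 y'=-10.1750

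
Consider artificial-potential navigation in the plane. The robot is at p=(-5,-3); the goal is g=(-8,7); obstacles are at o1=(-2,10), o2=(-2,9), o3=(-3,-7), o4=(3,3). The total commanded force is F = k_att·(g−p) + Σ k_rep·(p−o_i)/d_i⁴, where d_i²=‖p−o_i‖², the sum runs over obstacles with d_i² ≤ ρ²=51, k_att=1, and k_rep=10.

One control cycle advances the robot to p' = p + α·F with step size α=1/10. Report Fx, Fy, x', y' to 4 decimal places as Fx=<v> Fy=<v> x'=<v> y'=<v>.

F_att = 1·(g−p) = 1·(-3,10) = (-3.0000,10.0000)
o1: d²=178 > ρ²=51 → inactive
o2: d²=153 > ρ²=51 → inactive
o3: d²=20 ≤ ρ²=51; F_rep = 10·(-2,4)/20² = (-0.0500,0.1000)
o4: d²=100 > ρ²=51 → inactive
F = F_att + ΣF_rep = (-3.0500,10.1000)
p' = p + 1/10·F = (-5.3050,-1.9900)

Fx=-3.0500 Fy=10.1000 x'=-5.3050 y'=-1.9900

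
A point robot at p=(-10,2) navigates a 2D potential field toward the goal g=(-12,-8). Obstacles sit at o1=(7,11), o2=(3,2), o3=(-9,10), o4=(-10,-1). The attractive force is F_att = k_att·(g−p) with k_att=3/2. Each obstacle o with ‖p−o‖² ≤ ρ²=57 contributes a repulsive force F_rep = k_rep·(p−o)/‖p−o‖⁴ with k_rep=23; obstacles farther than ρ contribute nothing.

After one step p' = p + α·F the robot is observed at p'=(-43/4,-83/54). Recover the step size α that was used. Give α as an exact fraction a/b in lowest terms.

α = 1/4

F_att = 3/2·(g−p) = 3/2·(-2,-10) = (-3.0000,-15.0000)
o1: d²=370 > ρ²=57 → inactive
o2: d²=169 > ρ²=57 → inactive
o3: d²=65 > ρ²=57 → inactive
o4: d²=9 ≤ ρ²=57; F_rep = 23·(0,3)/9² = (0.0000,0.8519)
F = F_att + ΣF_rep = (-3.0000,-14.1481)
Δp = p'−p = (-0.7500,-3.5370); α = Δx/Fx = (-3/4) / (-3) = 1/4
check: Δy/Fy = (-191/54) / (-382/27) = 1/4 ✓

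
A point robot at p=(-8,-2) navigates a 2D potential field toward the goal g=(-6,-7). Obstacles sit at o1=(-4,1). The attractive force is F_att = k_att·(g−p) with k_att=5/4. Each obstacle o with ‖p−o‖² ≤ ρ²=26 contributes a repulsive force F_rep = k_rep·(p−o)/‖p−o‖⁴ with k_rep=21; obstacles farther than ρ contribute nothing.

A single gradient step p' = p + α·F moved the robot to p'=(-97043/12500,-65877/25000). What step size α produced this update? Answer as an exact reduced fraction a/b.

α = 1/10

F_att = 5/4·(g−p) = 5/4·(2,-5) = (2.5000,-6.2500)
o1: d²=25 ≤ ρ²=26; F_rep = 21·(-4,-3)/25² = (-0.1344,-0.1008)
F = F_att + ΣF_rep = (2.3656,-6.3508)
Δp = p'−p = (0.2366,-0.6351); α = Δx/Fx = (2957/12500) / (2957/1250) = 1/10
check: Δy/Fy = (-15877/25000) / (-15877/2500) = 1/10 ✓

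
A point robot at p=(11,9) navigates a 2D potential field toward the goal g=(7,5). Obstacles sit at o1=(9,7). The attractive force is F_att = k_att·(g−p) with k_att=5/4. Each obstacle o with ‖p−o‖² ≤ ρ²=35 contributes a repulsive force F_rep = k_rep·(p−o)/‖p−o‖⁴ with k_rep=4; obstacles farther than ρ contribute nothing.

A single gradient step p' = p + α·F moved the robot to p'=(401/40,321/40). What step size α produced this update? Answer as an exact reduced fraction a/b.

F_att = 5/4·(g−p) = 5/4·(-4,-4) = (-5.0000,-5.0000)
o1: d²=8 ≤ ρ²=35; F_rep = 4·(2,2)/8² = (0.1250,0.1250)
F = F_att + ΣF_rep = (-4.8750,-4.8750)
Δp = p'−p = (-0.9750,-0.9750); α = Δx/Fx = (-39/40) / (-39/8) = 1/5
check: Δy/Fy = (-39/40) / (-39/8) = 1/5 ✓

α = 1/5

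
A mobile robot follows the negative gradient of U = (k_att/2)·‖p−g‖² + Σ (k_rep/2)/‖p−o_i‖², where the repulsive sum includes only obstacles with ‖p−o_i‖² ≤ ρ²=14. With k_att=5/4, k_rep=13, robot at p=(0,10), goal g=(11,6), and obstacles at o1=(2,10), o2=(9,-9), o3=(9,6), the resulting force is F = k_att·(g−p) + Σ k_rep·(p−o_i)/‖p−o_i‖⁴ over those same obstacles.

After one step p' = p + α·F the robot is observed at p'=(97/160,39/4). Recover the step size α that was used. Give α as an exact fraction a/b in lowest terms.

F_att = 5/4·(g−p) = 5/4·(11,-4) = (13.7500,-5.0000)
o1: d²=4 ≤ ρ²=14; F_rep = 13·(-2,0)/4² = (-1.6250,0.0000)
o2: d²=442 > ρ²=14 → inactive
o3: d²=97 > ρ²=14 → inactive
F = F_att + ΣF_rep = (12.1250,-5.0000)
Δp = p'−p = (0.6062,-0.2500); α = Δx/Fx = (97/160) / (97/8) = 1/20
check: Δy/Fy = (-1/4) / (-5) = 1/20 ✓

α = 1/20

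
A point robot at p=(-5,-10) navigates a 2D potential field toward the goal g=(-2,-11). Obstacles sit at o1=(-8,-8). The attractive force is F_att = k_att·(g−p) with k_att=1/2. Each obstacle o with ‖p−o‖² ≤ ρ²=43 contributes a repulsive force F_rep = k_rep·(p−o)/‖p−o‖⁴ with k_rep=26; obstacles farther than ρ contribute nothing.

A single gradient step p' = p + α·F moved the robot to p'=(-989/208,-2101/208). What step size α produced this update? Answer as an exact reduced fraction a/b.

F_att = 1/2·(g−p) = 1/2·(3,-1) = (1.5000,-0.5000)
o1: d²=13 ≤ ρ²=43; F_rep = 26·(3,-2)/13² = (0.4615,-0.3077)
F = F_att + ΣF_rep = (1.9615,-0.8077)
Δp = p'−p = (0.2452,-0.1010); α = Δx/Fx = (51/208) / (51/26) = 1/8
check: Δy/Fy = (-21/208) / (-21/26) = 1/8 ✓

α = 1/8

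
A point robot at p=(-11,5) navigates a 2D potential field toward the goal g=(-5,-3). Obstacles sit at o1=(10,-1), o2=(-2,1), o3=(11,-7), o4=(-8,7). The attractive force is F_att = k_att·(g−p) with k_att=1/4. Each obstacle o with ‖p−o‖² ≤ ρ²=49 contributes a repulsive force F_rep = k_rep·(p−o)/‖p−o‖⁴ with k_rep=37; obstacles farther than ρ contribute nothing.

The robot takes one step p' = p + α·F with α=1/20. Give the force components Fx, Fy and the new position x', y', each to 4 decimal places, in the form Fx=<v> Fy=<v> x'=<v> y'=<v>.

F_att = 1/4·(g−p) = 1/4·(6,-8) = (1.5000,-2.0000)
o1: d²=477 > ρ²=49 → inactive
o2: d²=97 > ρ²=49 → inactive
o3: d²=628 > ρ²=49 → inactive
o4: d²=13 ≤ ρ²=49; F_rep = 37·(-3,-2)/13² = (-0.6568,-0.4379)
F = F_att + ΣF_rep = (0.8432,-2.4379)
p' = p + 1/20·F = (-10.9578,4.8781)

Fx=0.8432 Fy=-2.4379 x'=-10.9578 y'=4.8781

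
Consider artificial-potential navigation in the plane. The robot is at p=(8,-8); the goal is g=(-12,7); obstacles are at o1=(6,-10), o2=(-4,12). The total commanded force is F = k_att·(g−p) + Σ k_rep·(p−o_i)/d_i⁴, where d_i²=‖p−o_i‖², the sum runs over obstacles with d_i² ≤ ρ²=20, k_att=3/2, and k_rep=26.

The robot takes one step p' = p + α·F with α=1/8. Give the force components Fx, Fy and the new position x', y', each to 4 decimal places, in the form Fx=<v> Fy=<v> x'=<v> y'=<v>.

F_att = 3/2·(g−p) = 3/2·(-20,15) = (-30.0000,22.5000)
o1: d²=8 ≤ ρ²=20; F_rep = 26·(2,2)/8² = (0.8125,0.8125)
o2: d²=544 > ρ²=20 → inactive
F = F_att + ΣF_rep = (-29.1875,23.3125)
p' = p + 1/8·F = (4.3516,-5.0859)

Fx=-29.1875 Fy=23.3125 x'=4.3516 y'=-5.0859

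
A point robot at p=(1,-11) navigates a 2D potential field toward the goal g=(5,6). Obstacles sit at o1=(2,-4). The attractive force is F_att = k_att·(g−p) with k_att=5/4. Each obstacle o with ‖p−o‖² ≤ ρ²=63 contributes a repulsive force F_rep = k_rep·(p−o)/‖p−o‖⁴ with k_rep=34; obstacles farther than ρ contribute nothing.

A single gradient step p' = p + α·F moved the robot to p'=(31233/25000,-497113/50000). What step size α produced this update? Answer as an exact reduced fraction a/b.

α = 1/20

F_att = 5/4·(g−p) = 5/4·(4,17) = (5.0000,21.2500)
o1: d²=50 ≤ ρ²=63; F_rep = 34·(-1,-7)/50² = (-0.0136,-0.0952)
F = F_att + ΣF_rep = (4.9864,21.1548)
Δp = p'−p = (0.2493,1.0577); α = Δx/Fx = (6233/25000) / (6233/1250) = 1/20
check: Δy/Fy = (52887/50000) / (52887/2500) = 1/20 ✓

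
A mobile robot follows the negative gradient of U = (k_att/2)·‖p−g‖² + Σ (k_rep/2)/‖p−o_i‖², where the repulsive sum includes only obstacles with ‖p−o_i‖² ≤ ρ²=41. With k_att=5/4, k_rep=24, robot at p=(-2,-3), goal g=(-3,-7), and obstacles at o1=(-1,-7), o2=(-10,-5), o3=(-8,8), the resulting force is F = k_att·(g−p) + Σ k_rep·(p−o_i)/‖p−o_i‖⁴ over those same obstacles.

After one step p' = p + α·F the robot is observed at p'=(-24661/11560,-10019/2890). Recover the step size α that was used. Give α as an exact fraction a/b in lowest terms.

F_att = 5/4·(g−p) = 5/4·(-1,-4) = (-1.2500,-5.0000)
o1: d²=17 ≤ ρ²=41; F_rep = 24·(-1,4)/17² = (-0.0830,0.3322)
o2: d²=68 > ρ²=41 → inactive
o3: d²=157 > ρ²=41 → inactive
F = F_att + ΣF_rep = (-1.3330,-4.6678)
Δp = p'−p = (-0.1333,-0.4668); α = Δx/Fx = (-1541/11560) / (-1541/1156) = 1/10
check: Δy/Fy = (-1349/2890) / (-1349/289) = 1/10 ✓

α = 1/10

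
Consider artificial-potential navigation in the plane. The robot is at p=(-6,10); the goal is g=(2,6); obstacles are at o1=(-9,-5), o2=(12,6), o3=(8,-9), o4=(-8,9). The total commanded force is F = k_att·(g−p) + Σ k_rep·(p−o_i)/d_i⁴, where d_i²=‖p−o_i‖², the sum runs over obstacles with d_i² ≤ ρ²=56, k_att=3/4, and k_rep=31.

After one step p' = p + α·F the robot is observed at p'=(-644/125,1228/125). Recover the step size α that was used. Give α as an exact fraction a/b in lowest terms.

α = 1/10

F_att = 3/4·(g−p) = 3/4·(8,-4) = (6.0000,-3.0000)
o1: d²=234 > ρ²=56 → inactive
o2: d²=340 > ρ²=56 → inactive
o3: d²=557 > ρ²=56 → inactive
o4: d²=5 ≤ ρ²=56; F_rep = 31·(2,1)/5² = (2.4800,1.2400)
F = F_att + ΣF_rep = (8.4800,-1.7600)
Δp = p'−p = (0.8480,-0.1760); α = Δx/Fx = (106/125) / (212/25) = 1/10
check: Δy/Fy = (-22/125) / (-44/25) = 1/10 ✓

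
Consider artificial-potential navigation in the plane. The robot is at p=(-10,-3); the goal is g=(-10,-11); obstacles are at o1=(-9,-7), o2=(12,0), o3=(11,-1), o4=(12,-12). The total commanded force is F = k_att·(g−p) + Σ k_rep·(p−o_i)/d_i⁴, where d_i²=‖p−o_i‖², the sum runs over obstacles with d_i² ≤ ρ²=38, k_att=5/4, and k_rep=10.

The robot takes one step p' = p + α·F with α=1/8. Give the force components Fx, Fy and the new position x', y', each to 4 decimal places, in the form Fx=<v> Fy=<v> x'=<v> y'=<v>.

Fx=-0.0346 Fy=-9.8616 x'=-10.0043 y'=-4.2327

F_att = 5/4·(g−p) = 5/4·(0,-8) = (0.0000,-10.0000)
o1: d²=17 ≤ ρ²=38; F_rep = 10·(-1,4)/17² = (-0.0346,0.1384)
o2: d²=493 > ρ²=38 → inactive
o3: d²=445 > ρ²=38 → inactive
o4: d²=565 > ρ²=38 → inactive
F = F_att + ΣF_rep = (-0.0346,-9.8616)
p' = p + 1/8·F = (-10.0043,-4.2327)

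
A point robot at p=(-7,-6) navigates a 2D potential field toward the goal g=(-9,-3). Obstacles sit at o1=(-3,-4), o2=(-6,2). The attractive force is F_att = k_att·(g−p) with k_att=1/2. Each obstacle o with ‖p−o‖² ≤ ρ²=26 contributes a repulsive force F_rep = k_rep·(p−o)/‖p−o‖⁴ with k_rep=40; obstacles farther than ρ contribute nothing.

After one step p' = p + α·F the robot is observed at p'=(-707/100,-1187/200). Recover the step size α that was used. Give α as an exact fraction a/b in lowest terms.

α = 1/20

F_att = 1/2·(g−p) = 1/2·(-2,3) = (-1.0000,1.5000)
o1: d²=20 ≤ ρ²=26; F_rep = 40·(-4,-2)/20² = (-0.4000,-0.2000)
o2: d²=65 > ρ²=26 → inactive
F = F_att + ΣF_rep = (-1.4000,1.3000)
Δp = p'−p = (-0.0700,0.0650); α = Δx/Fx = (-7/100) / (-7/5) = 1/20
check: Δy/Fy = (13/200) / (13/10) = 1/20 ✓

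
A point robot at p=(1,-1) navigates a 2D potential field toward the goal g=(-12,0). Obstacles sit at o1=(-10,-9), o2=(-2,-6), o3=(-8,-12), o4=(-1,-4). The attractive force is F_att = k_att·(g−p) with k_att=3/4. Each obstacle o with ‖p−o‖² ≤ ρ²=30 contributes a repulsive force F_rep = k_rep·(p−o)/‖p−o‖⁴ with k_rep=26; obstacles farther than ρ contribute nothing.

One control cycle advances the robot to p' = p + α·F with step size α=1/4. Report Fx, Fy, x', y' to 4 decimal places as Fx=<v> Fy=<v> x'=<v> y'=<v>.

F_att = 3/4·(g−p) = 3/4·(-13,1) = (-9.7500,0.7500)
o1: d²=185 > ρ²=30 → inactive
o2: d²=34 > ρ²=30 → inactive
o3: d²=202 > ρ²=30 → inactive
o4: d²=13 ≤ ρ²=30; F_rep = 26·(2,3)/13² = (0.3077,0.4615)
F = F_att + ΣF_rep = (-9.4423,1.2115)
p' = p + 1/4·F = (-1.3606,-0.6971)

Fx=-9.4423 Fy=1.2115 x'=-1.3606 y'=-0.6971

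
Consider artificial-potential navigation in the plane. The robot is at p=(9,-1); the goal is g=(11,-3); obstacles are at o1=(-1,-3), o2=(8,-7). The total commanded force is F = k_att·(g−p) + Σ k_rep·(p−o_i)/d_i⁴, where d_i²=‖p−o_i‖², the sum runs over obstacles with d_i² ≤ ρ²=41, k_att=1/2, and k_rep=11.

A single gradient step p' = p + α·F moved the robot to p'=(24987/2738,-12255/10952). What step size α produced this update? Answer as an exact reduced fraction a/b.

α = 1/8

F_att = 1/2·(g−p) = 1/2·(2,-2) = (1.0000,-1.0000)
o1: d²=104 > ρ²=41 → inactive
o2: d²=37 ≤ ρ²=41; F_rep = 11·(1,6)/37² = (0.0080,0.0482)
F = F_att + ΣF_rep = (1.0080,-0.9518)
Δp = p'−p = (0.1260,-0.1190); α = Δx/Fx = (345/2738) / (1380/1369) = 1/8
check: Δy/Fy = (-1303/10952) / (-1303/1369) = 1/8 ✓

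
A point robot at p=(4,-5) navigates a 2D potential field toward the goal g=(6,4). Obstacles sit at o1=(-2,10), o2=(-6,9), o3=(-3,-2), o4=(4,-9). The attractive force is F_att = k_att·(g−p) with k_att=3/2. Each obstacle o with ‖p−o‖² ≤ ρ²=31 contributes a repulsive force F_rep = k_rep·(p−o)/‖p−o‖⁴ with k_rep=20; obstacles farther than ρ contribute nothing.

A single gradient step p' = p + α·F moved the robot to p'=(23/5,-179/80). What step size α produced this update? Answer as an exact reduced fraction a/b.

F_att = 3/2·(g−p) = 3/2·(2,9) = (3.0000,13.5000)
o1: d²=261 > ρ²=31 → inactive
o2: d²=296 > ρ²=31 → inactive
o3: d²=58 > ρ²=31 → inactive
o4: d²=16 ≤ ρ²=31; F_rep = 20·(0,4)/16² = (0.0000,0.3125)
F = F_att + ΣF_rep = (3.0000,13.8125)
Δp = p'−p = (0.6000,2.7625); α = Δx/Fx = (3/5) / (3) = 1/5
check: Δy/Fy = (221/80) / (221/16) = 1/5 ✓

α = 1/5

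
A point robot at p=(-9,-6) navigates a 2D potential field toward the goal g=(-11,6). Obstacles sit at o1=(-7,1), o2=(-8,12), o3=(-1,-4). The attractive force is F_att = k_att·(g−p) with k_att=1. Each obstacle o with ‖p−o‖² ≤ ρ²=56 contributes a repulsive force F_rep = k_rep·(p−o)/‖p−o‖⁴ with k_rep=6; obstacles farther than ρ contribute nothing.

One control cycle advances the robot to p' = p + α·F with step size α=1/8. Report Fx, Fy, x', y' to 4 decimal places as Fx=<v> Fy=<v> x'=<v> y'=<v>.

F_att = 1·(g−p) = 1·(-2,12) = (-2.0000,12.0000)
o1: d²=53 ≤ ρ²=56; F_rep = 6·(-2,-7)/53² = (-0.0043,-0.0150)
o2: d²=325 > ρ²=56 → inactive
o3: d²=68 > ρ²=56 → inactive
F = F_att + ΣF_rep = (-2.0043,11.9850)
p' = p + 1/8·F = (-9.2505,-4.5019)

Fx=-2.0043 Fy=11.9850 x'=-9.2505 y'=-4.5019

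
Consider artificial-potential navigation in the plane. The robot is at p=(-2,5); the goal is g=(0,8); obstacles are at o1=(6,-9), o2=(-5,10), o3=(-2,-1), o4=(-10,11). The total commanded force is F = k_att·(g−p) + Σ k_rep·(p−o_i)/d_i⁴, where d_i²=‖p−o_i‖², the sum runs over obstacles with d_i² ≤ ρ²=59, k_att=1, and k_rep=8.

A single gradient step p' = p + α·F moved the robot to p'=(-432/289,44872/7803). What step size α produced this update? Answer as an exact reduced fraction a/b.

α = 1/4

F_att = 1·(g−p) = 1·(2,3) = (2.0000,3.0000)
o1: d²=260 > ρ²=59 → inactive
o2: d²=34 ≤ ρ²=59; F_rep = 8·(3,-5)/34² = (0.0208,-0.0346)
o3: d²=36 ≤ ρ²=59; F_rep = 8·(0,6)/36² = (0.0000,0.0370)
o4: d²=100 > ρ²=59 → inactive
F = F_att + ΣF_rep = (2.0208,3.0024)
Δp = p'−p = (0.5052,0.7506); α = Δx/Fx = (146/289) / (584/289) = 1/4
check: Δy/Fy = (5857/7803) / (23428/7803) = 1/4 ✓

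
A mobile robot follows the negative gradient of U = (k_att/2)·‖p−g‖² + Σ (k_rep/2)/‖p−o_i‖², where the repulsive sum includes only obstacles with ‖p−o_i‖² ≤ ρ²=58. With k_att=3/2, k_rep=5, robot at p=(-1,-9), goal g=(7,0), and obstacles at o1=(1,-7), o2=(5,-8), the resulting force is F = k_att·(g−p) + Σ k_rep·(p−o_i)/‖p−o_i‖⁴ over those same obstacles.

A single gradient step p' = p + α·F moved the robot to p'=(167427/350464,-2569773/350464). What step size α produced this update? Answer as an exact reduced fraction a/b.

α = 1/8

F_att = 3/2·(g−p) = 3/2·(8,9) = (12.0000,13.5000)
o1: d²=8 ≤ ρ²=58; F_rep = 5·(-2,-2)/8² = (-0.1562,-0.1562)
o2: d²=37 ≤ ρ²=58; F_rep = 5·(-6,-1)/37² = (-0.0219,-0.0037)
F = F_att + ΣF_rep = (11.8218,13.3401)
Δp = p'−p = (1.4777,1.6675); α = Δx/Fx = (517891/350464) / (517891/43808) = 1/8
check: Δy/Fy = (584403/350464) / (584403/43808) = 1/8 ✓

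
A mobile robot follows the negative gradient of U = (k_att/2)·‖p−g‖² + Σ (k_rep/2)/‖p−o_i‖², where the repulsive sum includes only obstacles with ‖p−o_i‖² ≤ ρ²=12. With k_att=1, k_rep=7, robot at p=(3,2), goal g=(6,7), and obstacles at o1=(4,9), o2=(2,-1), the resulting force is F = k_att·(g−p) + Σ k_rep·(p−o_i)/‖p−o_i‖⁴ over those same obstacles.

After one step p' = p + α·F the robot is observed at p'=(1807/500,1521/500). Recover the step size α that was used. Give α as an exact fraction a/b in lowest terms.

α = 1/5

F_att = 1·(g−p) = 1·(3,5) = (3.0000,5.0000)
o1: d²=50 > ρ²=12 → inactive
o2: d²=10 ≤ ρ²=12; F_rep = 7·(1,3)/10² = (0.0700,0.2100)
F = F_att + ΣF_rep = (3.0700,5.2100)
Δp = p'−p = (0.6140,1.0420); α = Δx/Fx = (307/500) / (307/100) = 1/5
check: Δy/Fy = (521/500) / (521/100) = 1/5 ✓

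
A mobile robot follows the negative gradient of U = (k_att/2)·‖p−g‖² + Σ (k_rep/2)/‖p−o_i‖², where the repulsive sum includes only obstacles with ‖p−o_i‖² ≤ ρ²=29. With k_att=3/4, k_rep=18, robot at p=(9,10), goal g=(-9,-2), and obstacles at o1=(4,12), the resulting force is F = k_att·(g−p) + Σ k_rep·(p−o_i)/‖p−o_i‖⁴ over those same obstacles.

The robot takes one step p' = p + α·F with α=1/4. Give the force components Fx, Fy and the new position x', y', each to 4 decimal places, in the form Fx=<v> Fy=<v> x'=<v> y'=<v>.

Fx=-13.3930 Fy=-9.0428 x'=5.6518 y'=7.7393

F_att = 3/4·(g−p) = 3/4·(-18,-12) = (-13.5000,-9.0000)
o1: d²=29 ≤ ρ²=29; F_rep = 18·(5,-2)/29² = (0.1070,-0.0428)
F = F_att + ΣF_rep = (-13.3930,-9.0428)
p' = p + 1/4·F = (5.6518,7.7393)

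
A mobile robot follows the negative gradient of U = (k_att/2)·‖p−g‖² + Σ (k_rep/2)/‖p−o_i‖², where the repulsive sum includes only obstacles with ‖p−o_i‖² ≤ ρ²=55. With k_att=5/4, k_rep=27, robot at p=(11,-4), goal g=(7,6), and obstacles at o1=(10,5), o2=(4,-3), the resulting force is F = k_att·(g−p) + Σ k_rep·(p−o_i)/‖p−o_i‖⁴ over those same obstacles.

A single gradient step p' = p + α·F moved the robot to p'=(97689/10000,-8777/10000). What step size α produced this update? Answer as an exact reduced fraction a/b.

α = 1/4

F_att = 5/4·(g−p) = 5/4·(-4,10) = (-5.0000,12.5000)
o1: d²=82 > ρ²=55 → inactive
o2: d²=50 ≤ ρ²=55; F_rep = 27·(7,-1)/50² = (0.0756,-0.0108)
F = F_att + ΣF_rep = (-4.9244,12.4892)
Δp = p'−p = (-1.2311,3.1223); α = Δx/Fx = (-12311/10000) / (-12311/2500) = 1/4
check: Δy/Fy = (31223/10000) / (31223/2500) = 1/4 ✓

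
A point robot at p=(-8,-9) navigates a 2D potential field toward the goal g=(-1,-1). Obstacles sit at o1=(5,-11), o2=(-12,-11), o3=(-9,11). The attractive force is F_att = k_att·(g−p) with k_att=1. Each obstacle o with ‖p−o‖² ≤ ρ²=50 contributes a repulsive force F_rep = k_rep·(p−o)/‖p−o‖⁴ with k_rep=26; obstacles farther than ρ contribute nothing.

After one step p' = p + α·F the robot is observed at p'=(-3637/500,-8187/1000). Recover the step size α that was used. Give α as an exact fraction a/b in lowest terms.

F_att = 1·(g−p) = 1·(7,8) = (7.0000,8.0000)
o1: d²=173 > ρ²=50 → inactive
o2: d²=20 ≤ ρ²=50; F_rep = 26·(4,2)/20² = (0.2600,0.1300)
o3: d²=401 > ρ²=50 → inactive
F = F_att + ΣF_rep = (7.2600,8.1300)
Δp = p'−p = (0.7260,0.8130); α = Δx/Fx = (363/500) / (363/50) = 1/10
check: Δy/Fy = (813/1000) / (813/100) = 1/10 ✓

α = 1/10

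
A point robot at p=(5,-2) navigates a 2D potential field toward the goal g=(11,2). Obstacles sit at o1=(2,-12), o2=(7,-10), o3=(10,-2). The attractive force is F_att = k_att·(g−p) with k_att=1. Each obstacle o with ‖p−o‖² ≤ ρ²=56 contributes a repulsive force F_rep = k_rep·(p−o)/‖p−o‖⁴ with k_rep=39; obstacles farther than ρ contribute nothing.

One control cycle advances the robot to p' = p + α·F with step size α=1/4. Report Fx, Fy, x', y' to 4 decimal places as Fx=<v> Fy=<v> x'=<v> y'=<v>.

F_att = 1·(g−p) = 1·(6,4) = (6.0000,4.0000)
o1: d²=109 > ρ²=56 → inactive
o2: d²=68 > ρ²=56 → inactive
o3: d²=25 ≤ ρ²=56; F_rep = 39·(-5,0)/25² = (-0.3120,0.0000)
F = F_att + ΣF_rep = (5.6880,4.0000)
p' = p + 1/4·F = (6.4220,-1.0000)

Fx=5.6880 Fy=4.0000 x'=6.4220 y'=-1.0000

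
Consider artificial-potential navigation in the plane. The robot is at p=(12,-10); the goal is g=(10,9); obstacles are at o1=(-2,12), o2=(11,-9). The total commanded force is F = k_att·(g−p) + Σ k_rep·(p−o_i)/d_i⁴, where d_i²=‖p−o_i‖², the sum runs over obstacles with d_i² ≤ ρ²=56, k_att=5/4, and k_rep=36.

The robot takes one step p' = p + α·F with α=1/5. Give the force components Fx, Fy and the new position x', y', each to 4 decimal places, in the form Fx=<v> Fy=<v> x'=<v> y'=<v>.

Fx=6.5000 Fy=14.7500 x'=13.3000 y'=-7.0500

F_att = 5/4·(g−p) = 5/4·(-2,19) = (-2.5000,23.7500)
o1: d²=680 > ρ²=56 → inactive
o2: d²=2 ≤ ρ²=56; F_rep = 36·(1,-1)/2² = (9.0000,-9.0000)
F = F_att + ΣF_rep = (6.5000,14.7500)
p' = p + 1/5·F = (13.3000,-7.0500)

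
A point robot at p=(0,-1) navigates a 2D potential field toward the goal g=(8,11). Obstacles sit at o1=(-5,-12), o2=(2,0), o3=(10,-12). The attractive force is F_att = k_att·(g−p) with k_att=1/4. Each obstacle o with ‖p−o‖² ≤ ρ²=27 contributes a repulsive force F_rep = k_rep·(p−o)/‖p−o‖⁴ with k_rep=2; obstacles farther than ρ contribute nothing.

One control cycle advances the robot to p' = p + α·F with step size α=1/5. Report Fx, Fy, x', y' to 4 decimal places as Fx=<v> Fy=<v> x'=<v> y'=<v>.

Fx=1.8400 Fy=2.9200 x'=0.3680 y'=-0.4160

F_att = 1/4·(g−p) = 1/4·(8,12) = (2.0000,3.0000)
o1: d²=146 > ρ²=27 → inactive
o2: d²=5 ≤ ρ²=27; F_rep = 2·(-2,-1)/5² = (-0.1600,-0.0800)
o3: d²=221 > ρ²=27 → inactive
F = F_att + ΣF_rep = (1.8400,2.9200)
p' = p + 1/5·F = (0.3680,-0.4160)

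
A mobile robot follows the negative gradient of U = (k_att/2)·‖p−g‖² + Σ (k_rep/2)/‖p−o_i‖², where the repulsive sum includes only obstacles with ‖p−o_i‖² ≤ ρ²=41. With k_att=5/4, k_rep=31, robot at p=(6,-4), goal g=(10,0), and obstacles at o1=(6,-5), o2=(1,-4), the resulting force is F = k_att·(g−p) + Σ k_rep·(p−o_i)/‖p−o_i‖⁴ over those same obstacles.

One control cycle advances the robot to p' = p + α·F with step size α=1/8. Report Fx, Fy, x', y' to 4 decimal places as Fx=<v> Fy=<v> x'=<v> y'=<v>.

Fx=5.2480 Fy=36.0000 x'=6.6560 y'=0.5000

F_att = 5/4·(g−p) = 5/4·(4,4) = (5.0000,5.0000)
o1: d²=1 ≤ ρ²=41; F_rep = 31·(0,1)/1² = (0.0000,31.0000)
o2: d²=25 ≤ ρ²=41; F_rep = 31·(5,0)/25² = (0.2480,0.0000)
F = F_att + ΣF_rep = (5.2480,36.0000)
p' = p + 1/8·F = (6.6560,0.5000)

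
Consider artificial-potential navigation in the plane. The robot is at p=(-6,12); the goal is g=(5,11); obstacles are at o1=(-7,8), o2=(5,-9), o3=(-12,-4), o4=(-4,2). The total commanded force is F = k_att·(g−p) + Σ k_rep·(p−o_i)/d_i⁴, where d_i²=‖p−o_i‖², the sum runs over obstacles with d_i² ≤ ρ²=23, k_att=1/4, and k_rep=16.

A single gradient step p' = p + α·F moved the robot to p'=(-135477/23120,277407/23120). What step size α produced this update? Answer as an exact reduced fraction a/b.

F_att = 1/4·(g−p) = 1/4·(11,-1) = (2.7500,-0.2500)
o1: d²=17 ≤ ρ²=23; F_rep = 16·(1,4)/17² = (0.0554,0.2215)
o2: d²=562 > ρ²=23 → inactive
o3: d²=292 > ρ²=23 → inactive
o4: d²=104 > ρ²=23 → inactive
F = F_att + ΣF_rep = (2.8054,-0.0285)
Δp = p'−p = (0.1403,-0.0014); α = Δx/Fx = (3243/23120) / (3243/1156) = 1/20
check: Δy/Fy = (-33/23120) / (-33/1156) = 1/20 ✓

α = 1/20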